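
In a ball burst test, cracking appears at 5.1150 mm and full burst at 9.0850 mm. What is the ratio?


Formula: Ratio = crack / burst
Substituting: Ratio = 5.1150 / 9.0850
Result: 0.5630


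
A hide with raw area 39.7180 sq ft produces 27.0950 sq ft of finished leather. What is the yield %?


Formula: Yield = finished / raw * 100
Substituting: Yield = 27.0950 / 39.7180 * 100
Result: 68.2184 %


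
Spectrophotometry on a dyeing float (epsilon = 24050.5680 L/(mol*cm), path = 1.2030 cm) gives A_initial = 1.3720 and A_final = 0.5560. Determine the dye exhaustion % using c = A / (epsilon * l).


c_initial = A_i / (epsilon * l) = 1.3720 / (24050.5680 * 1.2030) = 4.7420e-05 mol/L
c_final = A_f / (epsilon * l) = 0.5560 / (24050.5680 * 1.2030) = 1.9217e-05 mol/L
Exhaustion = (c_initial - c_final) / c_initial * 100 = (4.7420e-05 - 1.9217e-05) / 4.7420e-05 * 100 = 59.4752 %


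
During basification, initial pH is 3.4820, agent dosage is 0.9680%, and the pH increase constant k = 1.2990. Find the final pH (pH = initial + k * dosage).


Formula: pH_final = pH_initial + k * base_pct
Substituting: pH_final = 3.4820 + 1.2990 * 0.9680
Result: 4.7394


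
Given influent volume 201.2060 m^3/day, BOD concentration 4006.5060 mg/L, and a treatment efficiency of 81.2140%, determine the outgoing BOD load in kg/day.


Load_in = volume * conc / 1000 = 201.2060 * 4006.5060 / 1000 = 806.1330 kg/day
Removed = Load_in * eff / 100 = 806.1330 * 81.2140 / 100 = 654.6929 kg/day
Load_out = Load_in - Removed = 806.1330 - 654.6929 = 151.4402 kg/day


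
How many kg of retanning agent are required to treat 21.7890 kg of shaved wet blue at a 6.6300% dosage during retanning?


Formula: Retan = substrate * pct / 100
Substituting: Retan = 21.7890 * 6.6300 / 100
Result: 1.4446 kg


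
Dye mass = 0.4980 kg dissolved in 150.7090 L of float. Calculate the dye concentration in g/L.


Formula: Conc = dye_mass(kg) / volume(L) * 1000
Substituting: Conc = 0.4980 / 150.7090 * 1000
Result: 3.3044 g/L


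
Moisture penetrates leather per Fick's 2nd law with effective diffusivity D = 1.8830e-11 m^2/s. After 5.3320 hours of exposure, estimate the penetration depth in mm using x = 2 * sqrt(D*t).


t = 5.3320 hr * 3600 = 19195.2000 s
D * t = 1.8830e-11 * 19195.2000 = 3.6145e-07
x = 2 * sqrt(D*t) = 2 * sqrt(3.6145e-07) = 0.00120241 m = 1.2024 mm


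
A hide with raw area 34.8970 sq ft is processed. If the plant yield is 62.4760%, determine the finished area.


Formula: finished = raw * yield / 100
Substituting: finished = 34.8970 * 62.4760 / 100
Result: 21.8022 sq ft


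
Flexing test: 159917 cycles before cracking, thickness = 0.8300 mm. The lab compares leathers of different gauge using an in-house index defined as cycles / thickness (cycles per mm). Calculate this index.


Formula: Index = cycles / thickness
Substituting: Index = 159917 / 0.8300
Result: 192671.0843 cycles/mm


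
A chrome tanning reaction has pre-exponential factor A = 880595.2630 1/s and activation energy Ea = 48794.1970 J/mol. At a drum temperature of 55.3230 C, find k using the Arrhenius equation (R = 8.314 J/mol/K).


T_K = T_C + 273.15 = 55.3230 + 273.15 = 328.4730 K
exponent = -Ea / (R * T_K) = -48794.1970 / (8.314 * 328.4730) = -17.8673
k = A * exp(exponent) = 880595.2630 * exp(-17.8673) = 0.0153149 1/s


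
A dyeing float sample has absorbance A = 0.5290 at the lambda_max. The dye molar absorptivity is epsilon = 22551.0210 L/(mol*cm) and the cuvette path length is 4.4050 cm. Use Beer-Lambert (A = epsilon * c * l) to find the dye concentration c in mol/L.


Formula: c = A / (epsilon * l)
Substituting: c = 0.5290 / (22551.0210 * 4.4050)
Result: 5.3253e-06 mol/L


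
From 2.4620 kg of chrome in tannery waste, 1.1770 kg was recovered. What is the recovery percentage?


Formula: Recovery = recovered / input * 100
Substituting: Recovery = 1.1770 / 2.4620 * 100
Result: 47.8067 %


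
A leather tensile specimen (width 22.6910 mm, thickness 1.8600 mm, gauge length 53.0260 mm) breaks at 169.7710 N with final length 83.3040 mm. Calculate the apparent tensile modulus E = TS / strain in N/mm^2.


TS = F / (w * t) = 169.7710 / (22.6910 * 1.8600) = 4.0225 N/mm^2
strain = (Lf - L0) / L0 = (83.3040 - 53.0260) / 53.0260 = 0.5710
E = TS / strain = 4.0225 / 0.5710 = 7.0446 N/mm^2


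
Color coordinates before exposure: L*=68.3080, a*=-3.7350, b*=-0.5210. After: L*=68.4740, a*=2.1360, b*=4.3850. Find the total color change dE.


dL = 0.1660, da = 5.8710, db = 4.9060
dE = sqrt(0.1660^2 + 5.8710^2 + 4.9060^2) = 7.6528


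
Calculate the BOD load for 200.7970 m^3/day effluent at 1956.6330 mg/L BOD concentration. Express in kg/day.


Formula: BOD_load = volume * conc / 1000
Substituting: BOD_load = 200.7970 * 1956.6330 / 1000
Result: 392.8860 kg/day


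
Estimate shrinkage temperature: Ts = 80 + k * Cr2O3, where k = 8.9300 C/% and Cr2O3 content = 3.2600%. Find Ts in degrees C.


Formula: Ts = 80 + k * Cr2O3
Substituting: Ts = 80 + 8.9300 * 3.2600
Result: 109.1118 C


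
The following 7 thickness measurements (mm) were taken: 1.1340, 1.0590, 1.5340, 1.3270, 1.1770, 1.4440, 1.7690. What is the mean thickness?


Formula: Average = sum / n
Substituting: Average = 9.4440 / 7
Result: 1.3491 mm


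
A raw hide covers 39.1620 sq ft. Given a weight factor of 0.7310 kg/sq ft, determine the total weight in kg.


Formula: Weight = area * weight_per_sqft
Substituting: Weight = 39.1620 * 0.7310
Result: 28.6274 kg


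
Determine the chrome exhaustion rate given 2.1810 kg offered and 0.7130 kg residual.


Formula: Uptake = (offered - residual) / offered * 100
Substituting: Uptake = (2.1810 - 0.7130) / 2.1810 * 100
Result: 67.3086 %


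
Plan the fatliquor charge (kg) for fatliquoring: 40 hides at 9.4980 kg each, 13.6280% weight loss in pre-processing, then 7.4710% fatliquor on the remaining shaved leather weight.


Total_raw = N * avg_wt = 40 * 9.4980 = 379.9200 kg
Substrate = Total_raw * (1 - loss/100) = 379.9200 * (1 - 13.6280/100) = 328.1445 kg
Fat = Substrate * pct / 100 = 328.1445 * 7.4710 / 100 = 24.5157 kg


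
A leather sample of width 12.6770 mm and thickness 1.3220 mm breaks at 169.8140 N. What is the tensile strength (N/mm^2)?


Formula: TS = force / (width * thickness)
Substituting: TS = 169.8140 / (12.6770 * 1.3220)
Result: 10.1327 N/mm^2


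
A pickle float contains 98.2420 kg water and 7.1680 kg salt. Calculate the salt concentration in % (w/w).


Formula: Conc = salt / (water + salt) * 100
Substituting: Conc = 7.1680 / (98.2420 + 7.1680) * 100
Result: 6.8001 %


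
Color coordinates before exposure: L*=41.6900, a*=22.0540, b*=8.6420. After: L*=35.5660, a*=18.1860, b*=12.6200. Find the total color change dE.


dL = -6.1240, da = -3.8680, db = 3.9780
dE = sqrt((-6.1240)^2 + (-3.8680)^2 + 3.9780^2) = 8.2637


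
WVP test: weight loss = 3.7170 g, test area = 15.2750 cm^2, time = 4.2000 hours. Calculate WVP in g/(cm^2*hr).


Formula: WVP = loss / (area * time)
Substituting: WVP = 3.7170 / (15.2750 * 4.2000)
Result: 0.0579378 g/(cm^2*hr)


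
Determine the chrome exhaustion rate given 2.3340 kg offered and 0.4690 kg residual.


Formula: Uptake = (offered - residual) / offered * 100
Substituting: Uptake = (2.3340 - 0.4690) / 2.3340 * 100
Result: 79.9057 %


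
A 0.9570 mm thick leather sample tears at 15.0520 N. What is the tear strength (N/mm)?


Formula: Tear strength = force / thickness
Substituting: Tear strength = 15.0520 / 0.9570
Result: 15.7283 N/mm


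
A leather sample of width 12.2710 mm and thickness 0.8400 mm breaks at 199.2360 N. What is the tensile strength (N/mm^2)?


Formula: TS = force / (width * thickness)
Substituting: TS = 199.2360 / (12.2710 * 0.8400)
Result: 19.3290 N/mm^2


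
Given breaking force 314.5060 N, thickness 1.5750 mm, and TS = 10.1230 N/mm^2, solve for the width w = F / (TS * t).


Formula: w = F / (TS * t)
Substituting: w = 314.5060 / (10.1230 * 1.5750)
Result: 19.7260 mm


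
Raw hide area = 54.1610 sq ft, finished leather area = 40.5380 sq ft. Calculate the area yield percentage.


Formula: Yield = finished / raw * 100
Substituting: Yield = 40.5380 / 54.1610 * 100
Result: 74.8472 %


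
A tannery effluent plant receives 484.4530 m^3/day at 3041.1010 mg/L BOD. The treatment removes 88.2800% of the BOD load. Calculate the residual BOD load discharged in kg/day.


Load_in = volume * conc / 1000 = 484.4530 * 3041.1010 / 1000 = 1473.2705 kg/day
Removed = Load_in * eff / 100 = 1473.2705 * 88.2800 / 100 = 1300.6032 kg/day
Load_out = Load_in - Removed = 1473.2705 - 1300.6032 = 172.6673 kg/day


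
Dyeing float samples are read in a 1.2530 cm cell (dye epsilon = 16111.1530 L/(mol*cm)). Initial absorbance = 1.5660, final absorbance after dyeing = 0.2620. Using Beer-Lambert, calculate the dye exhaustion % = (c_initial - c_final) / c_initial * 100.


c_initial = A_i / (epsilon * l) = 1.5660 / (16111.1530 * 1.2530) = 7.7574e-05 mol/L
c_final = A_f / (epsilon * l) = 0.2620 / (16111.1530 * 1.2530) = 1.2978e-05 mol/L
Exhaustion = (c_initial - c_final) / c_initial * 100 = (7.7574e-05 - 1.2978e-05) / 7.7574e-05 * 100 = 83.2695 %


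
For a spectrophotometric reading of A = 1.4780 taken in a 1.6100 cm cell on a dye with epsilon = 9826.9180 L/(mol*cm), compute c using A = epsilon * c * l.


Formula: c = A / (epsilon * l)
Substituting: c = 1.4780 / (9826.9180 * 1.6100)
Result: 9.3418e-05 mol/L


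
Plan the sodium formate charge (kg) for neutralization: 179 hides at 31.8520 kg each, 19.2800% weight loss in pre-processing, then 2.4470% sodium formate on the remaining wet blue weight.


Total_raw = N * avg_wt = 179 * 31.8520 = 5701.5080 kg
Substrate = Total_raw * (1 - loss/100) = 5701.5080 * (1 - 19.2800/100) = 4602.2573 kg
Neutralizer = Substrate * pct / 100 = 4602.2573 * 2.4470 / 100 = 112.6172 kg


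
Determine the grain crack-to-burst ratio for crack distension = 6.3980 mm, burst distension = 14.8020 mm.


Formula: Ratio = crack / burst
Substituting: Ratio = 6.3980 / 14.8020
Result: 0.4322


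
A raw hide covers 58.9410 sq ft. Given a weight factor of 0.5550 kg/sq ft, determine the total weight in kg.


Formula: Weight = area * weight_per_sqft
Substituting: Weight = 58.9410 * 0.5550
Result: 32.7123 kg


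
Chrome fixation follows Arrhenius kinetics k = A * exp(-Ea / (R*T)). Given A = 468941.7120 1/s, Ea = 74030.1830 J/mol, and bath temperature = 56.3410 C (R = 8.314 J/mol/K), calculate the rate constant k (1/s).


T_K = T_C + 273.15 = 56.3410 + 273.15 = 329.4910 K
exponent = -Ea / (R * T_K) = -74030.1830 / (8.314 * 329.4910) = -27.0243
k = A * exp(exponent) = 468941.7120 * exp(-27.0243) = 8.6019e-07 1/s


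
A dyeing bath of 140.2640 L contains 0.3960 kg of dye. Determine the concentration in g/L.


Formula: Conc = dye_mass(kg) / volume(L) * 1000
Substituting: Conc = 0.3960 / 140.2640 * 1000
Result: 2.8232 g/L


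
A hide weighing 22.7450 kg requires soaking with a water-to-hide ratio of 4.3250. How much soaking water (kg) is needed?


Formula: Water = hide_weight * ratio
Substituting: Water = 22.7450 * 4.3250
Result: 98.3721 kg


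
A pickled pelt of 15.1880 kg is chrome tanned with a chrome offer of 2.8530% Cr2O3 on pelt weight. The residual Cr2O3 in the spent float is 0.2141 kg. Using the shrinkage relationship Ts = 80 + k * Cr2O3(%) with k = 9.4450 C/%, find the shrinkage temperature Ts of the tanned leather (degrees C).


Offered = pelt * offer_pct / 100 = 15.1880 * 2.8530 / 100 = 0.4333 kg
Uptake = offered - residual = 0.4333 - 0.2141 = 0.2192 kg
Cr2O3% on pelt = uptake / pelt * 100 = 0.2192 / 15.1880 * 100 = 1.4433 %
Ts = 80 + k * Cr2O3% = 80 + 9.4450 * 1.4433 = 93.6323 C


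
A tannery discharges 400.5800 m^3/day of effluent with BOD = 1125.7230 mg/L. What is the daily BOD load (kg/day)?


Formula: BOD_load = volume * conc / 1000
Substituting: BOD_load = 400.5800 * 1125.7230 / 1000
Result: 450.9421 kg/day


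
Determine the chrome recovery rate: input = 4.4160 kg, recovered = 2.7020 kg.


Formula: Recovery = recovered / input * 100
Substituting: Recovery = 2.7020 / 4.4160 * 100
Result: 61.1866 %


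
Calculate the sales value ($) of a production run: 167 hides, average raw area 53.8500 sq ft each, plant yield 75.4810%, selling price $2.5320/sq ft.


Raw_total = N * avg_area = 167 * 53.8500 = 8992.9500 sq ft
Finished = Raw_total * yield / 100 = 8992.9500 * 75.4810 / 100 = 6787.9686 sq ft
Value = Finished * price = 6787.9686 * 2.5320 = 17187.1365 $


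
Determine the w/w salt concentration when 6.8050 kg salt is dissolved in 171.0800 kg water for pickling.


Formula: Conc = salt / (water + salt) * 100
Substituting: Conc = 6.8050 / (171.0800 + 6.8050) * 100
Result: 3.8255 %


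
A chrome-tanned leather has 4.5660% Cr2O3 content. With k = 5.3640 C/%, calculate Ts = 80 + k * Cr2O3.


Formula: Ts = 80 + k * Cr2O3
Substituting: Ts = 80 + 5.3640 * 4.5660
Result: 104.4920 C


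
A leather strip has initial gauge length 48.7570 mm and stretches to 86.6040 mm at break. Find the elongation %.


Formula: Elongation = (Lf - L0) / L0 * 100
Substituting: Elongation = (86.6040 - 48.7570) / 48.7570 * 100
Result: 77.6237 %


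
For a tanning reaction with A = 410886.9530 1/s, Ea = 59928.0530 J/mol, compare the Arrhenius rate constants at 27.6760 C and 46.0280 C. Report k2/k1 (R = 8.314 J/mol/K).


T1 = 27.6760 + 273.15 = 300.8260 K; T2 = 46.0280 + 273.15 = 319.1780 K
k1 = A * exp(-Ea/(R*T1)) = 410886.9530 * exp(-59928.0530/(8.314*300.8260)) = 1.6129e-05 1/s
k2 = A * exp(-Ea/(R*T2)) = 410886.9530 * exp(-59928.0530/(8.314*319.1780)) = 6.3962e-05 1/s
k2/k1 = 6.3962e-05 / 1.6129e-05 = 3.9658


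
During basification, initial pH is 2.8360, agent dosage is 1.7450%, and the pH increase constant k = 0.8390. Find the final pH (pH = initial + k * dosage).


Formula: pH_final = pH_initial + k * base_pct
Substituting: pH_final = 2.8360 + 0.8390 * 1.7450
Result: 4.3001


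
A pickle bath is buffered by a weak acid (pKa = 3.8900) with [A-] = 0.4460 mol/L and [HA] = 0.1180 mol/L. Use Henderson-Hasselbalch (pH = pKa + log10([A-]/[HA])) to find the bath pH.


ratio = [A-] / [HA] = 0.4460 / 0.1180 = 3.7797
log10(ratio) = 0.5775
pH = pKa + log10(ratio) = 3.8900 + 0.5775 = 4.4675


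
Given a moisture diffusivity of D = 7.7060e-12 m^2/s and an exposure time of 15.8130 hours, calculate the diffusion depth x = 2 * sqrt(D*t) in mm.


t = 15.8130 hr * 3600 = 56926.8000 s
D * t = 7.7060e-12 * 56926.8000 = 4.3868e-07
x = 2 * sqrt(D*t) = 2 * sqrt(4.3868e-07) = 0.00132466 m = 1.3247 mm


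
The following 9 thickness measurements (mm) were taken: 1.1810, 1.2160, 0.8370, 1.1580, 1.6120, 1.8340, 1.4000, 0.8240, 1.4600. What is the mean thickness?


Formula: Average = sum / n
Substituting: Average = 11.5220 / 9
Result: 1.2802 mm


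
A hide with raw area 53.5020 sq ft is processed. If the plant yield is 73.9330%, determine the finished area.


Formula: finished = raw * yield / 100
Substituting: finished = 53.5020 * 73.9330 / 100
Result: 39.5556 sq ft


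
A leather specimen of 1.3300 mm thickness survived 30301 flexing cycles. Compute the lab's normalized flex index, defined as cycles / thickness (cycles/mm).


Formula: Index = cycles / thickness
Substituting: Index = 30301 / 1.3300
Result: 22782.7068 cycles/mm


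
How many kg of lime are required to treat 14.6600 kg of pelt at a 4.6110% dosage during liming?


Formula: Lime = substrate * pct / 100
Substituting: Lime = 14.6600 * 4.6110 / 100
Result: 0.6760 kg


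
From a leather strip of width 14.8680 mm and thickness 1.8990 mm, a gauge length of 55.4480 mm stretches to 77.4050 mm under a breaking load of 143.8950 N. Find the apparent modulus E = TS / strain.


TS = F / (w * t) = 143.8950 / (14.8680 * 1.8990) = 5.0965 N/mm^2
strain = (Lf - L0) / L0 = (77.4050 - 55.4480) / 55.4480 = 0.3960
E = TS / strain = 5.0965 / 0.3960 = 12.8701 N/mm^2


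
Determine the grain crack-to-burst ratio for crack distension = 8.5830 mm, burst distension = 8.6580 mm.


Formula: Ratio = crack / burst
Substituting: Ratio = 8.5830 / 8.6580
Result: 0.9913


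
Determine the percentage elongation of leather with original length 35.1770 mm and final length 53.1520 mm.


Formula: Elongation = (Lf - L0) / L0 * 100
Substituting: Elongation = (53.1520 - 35.1770) / 35.1770 * 100
Result: 51.0987 %


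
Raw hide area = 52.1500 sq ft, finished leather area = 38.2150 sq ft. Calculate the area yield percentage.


Formula: Yield = finished / raw * 100
Substituting: Yield = 38.2150 / 52.1500 * 100
Result: 73.2790 %


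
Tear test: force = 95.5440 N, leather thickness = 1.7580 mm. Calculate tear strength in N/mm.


Formula: Tear strength = force / thickness
Substituting: Tear strength = 95.5440 / 1.7580
Result: 54.3481 N/mm


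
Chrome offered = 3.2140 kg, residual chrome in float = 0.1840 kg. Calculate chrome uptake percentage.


Formula: Uptake = (offered - residual) / offered * 100
Substituting: Uptake = (3.2140 - 0.1840) / 3.2140 * 100
Result: 94.2750 %


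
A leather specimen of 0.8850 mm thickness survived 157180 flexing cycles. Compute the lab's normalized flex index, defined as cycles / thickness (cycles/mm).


Formula: Index = cycles / thickness
Substituting: Index = 157180 / 0.8850
Result: 177604.5198 cycles/mm


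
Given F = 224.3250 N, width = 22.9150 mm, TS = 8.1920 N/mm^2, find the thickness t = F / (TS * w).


Formula: t = F / (TS * w)
Substituting: t = 224.3250 / (8.1920 * 22.9150)
Result: 1.1950 mm


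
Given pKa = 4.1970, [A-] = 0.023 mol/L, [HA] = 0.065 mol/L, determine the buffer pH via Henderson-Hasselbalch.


ratio = [A-] / [HA] = 0.023 / 0.065 = 0.3538
log10(ratio) = -0.4512
pH = pKa + log10(ratio) = 4.1970 - 0.4512 = 3.7458


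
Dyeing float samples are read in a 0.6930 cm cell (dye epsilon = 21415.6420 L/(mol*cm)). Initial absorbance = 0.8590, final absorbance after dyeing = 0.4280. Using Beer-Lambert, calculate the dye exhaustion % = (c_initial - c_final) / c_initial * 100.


c_initial = A_i / (epsilon * l) = 0.8590 / (21415.6420 * 0.6930) = 5.7880e-05 mol/L
c_final = A_f / (epsilon * l) = 0.4280 / (21415.6420 * 0.6930) = 2.8839e-05 mol/L
Exhaustion = (c_initial - c_final) / c_initial * 100 = (5.7880e-05 - 2.8839e-05) / 5.7880e-05 * 100 = 50.1746 %


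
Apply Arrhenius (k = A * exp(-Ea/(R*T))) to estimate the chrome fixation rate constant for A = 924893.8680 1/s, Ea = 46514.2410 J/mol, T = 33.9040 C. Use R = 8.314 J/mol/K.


T_K = T_C + 273.15 = 33.9040 + 273.15 = 307.0540 K
exponent = -Ea / (R * T_K) = -46514.2410 / (8.314 * 307.0540) = -18.2205
k = A * exp(exponent) = 924893.8680 * exp(-18.2205) = 0.0112983 1/s


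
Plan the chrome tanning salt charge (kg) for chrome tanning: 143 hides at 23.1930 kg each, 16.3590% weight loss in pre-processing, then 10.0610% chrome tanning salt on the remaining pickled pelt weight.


Total_raw = N * avg_wt = 143 * 23.1930 = 3316.5990 kg
Substrate = Total_raw * (1 - loss/100) = 3316.5990 * (1 - 16.3590/100) = 2774.0366 kg
Chrome = Substrate * pct / 100 = 2774.0366 * 10.0610 / 100 = 279.0958 kg


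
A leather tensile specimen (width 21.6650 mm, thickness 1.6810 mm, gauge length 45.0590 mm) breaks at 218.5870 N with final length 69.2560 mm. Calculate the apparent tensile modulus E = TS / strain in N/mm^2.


TS = F / (w * t) = 218.5870 / (21.6650 * 1.6810) = 6.0020 N/mm^2
strain = (Lf - L0) / L0 = (69.2560 - 45.0590) / 45.0590 = 0.5370
E = TS / strain = 6.0020 / 0.5370 = 11.1768 N/mm^2


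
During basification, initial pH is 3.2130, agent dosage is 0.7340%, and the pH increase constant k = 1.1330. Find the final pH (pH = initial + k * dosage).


Formula: pH_final = pH_initial + k * base_pct
Substituting: pH_final = 3.2130 + 1.1330 * 0.7340
Result: 4.0446


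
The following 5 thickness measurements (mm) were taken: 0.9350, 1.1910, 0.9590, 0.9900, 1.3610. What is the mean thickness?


Formula: Average = sum / n
Substituting: Average = 5.4360 / 5
Result: 1.0872 mm


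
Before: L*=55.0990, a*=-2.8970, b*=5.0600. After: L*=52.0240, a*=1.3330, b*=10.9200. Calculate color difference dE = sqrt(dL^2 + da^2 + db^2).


dL = -3.0750, da = 4.2300, db = 5.8600
dE = sqrt((-3.0750)^2 + 4.2300^2 + 5.8600^2) = 7.8542


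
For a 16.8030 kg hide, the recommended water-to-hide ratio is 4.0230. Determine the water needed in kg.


Formula: Water = hide_weight * ratio
Substituting: Water = 16.8030 * 4.0230
Result: 67.5985 kg


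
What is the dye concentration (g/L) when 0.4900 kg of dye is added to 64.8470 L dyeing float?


Formula: Conc = dye_mass(kg) / volume(L) * 1000
Substituting: Conc = 0.4900 / 64.8470 * 1000
Result: 7.5562 g/L


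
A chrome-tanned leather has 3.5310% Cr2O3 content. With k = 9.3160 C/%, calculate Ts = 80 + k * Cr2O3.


Formula: Ts = 80 + k * Cr2O3
Substituting: Ts = 80 + 9.3160 * 3.5310
Result: 112.8948 C


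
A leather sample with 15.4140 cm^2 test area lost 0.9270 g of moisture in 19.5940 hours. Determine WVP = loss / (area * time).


Formula: WVP = loss / (area * time)
Substituting: WVP = 0.9270 / (15.4140 * 19.5940)
Result: 0.00306931 g/(cm^2*hr)


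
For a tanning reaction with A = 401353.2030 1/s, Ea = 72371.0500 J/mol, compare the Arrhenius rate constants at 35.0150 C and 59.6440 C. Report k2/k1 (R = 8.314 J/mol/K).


T1 = 35.0150 + 273.15 = 308.1650 K; T2 = 59.6440 + 273.15 = 332.7940 K
k1 = A * exp(-Ea/(R*T1)) = 401353.2030 * exp(-72371.0500/(8.314*308.1650)) = 2.1679e-07 1/s
k2 = A * exp(-Ea/(R*T2)) = 401353.2030 * exp(-72371.0500/(8.314*332.7940)) = 1.7535e-06 1/s
k2/k1 = 1.7535e-06 / 2.1679e-07 = 8.0887


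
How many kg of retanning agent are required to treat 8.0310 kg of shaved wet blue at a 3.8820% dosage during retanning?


Formula: Retan = substrate * pct / 100
Substituting: Retan = 8.0310 * 3.8820 / 100
Result: 0.3118 kg


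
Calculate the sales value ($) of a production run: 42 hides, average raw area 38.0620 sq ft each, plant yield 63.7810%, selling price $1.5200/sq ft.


Raw_total = N * avg_area = 42 * 38.0620 = 1598.6040 sq ft
Finished = Raw_total * yield / 100 = 1598.6040 * 63.7810 / 100 = 1019.6056 sq ft
Value = Finished * price = 1019.6056 * 1.5200 = 1549.8005 $


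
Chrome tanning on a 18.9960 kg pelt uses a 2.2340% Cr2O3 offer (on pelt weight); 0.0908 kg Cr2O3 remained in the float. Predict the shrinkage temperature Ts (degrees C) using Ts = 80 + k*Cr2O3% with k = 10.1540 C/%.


Offered = pelt * offer_pct / 100 = 18.9960 * 2.2340 / 100 = 0.4244 kg
Uptake = offered - residual = 0.4244 - 0.0908 = 0.3336 kg
Cr2O3% on pelt = uptake / pelt * 100 = 0.3336 / 18.9960 * 100 = 1.7560 %
Ts = 80 + k * Cr2O3% = 80 + 10.1540 * 1.7560 = 97.8305 C


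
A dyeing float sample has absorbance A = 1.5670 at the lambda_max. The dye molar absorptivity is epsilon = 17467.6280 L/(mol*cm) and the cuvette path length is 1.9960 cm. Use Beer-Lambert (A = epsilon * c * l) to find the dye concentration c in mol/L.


Formula: c = A / (epsilon * l)
Substituting: c = 1.5670 / (17467.6280 * 1.9960)
Result: 4.4944e-05 mol/L


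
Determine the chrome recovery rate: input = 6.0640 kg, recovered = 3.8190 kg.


Formula: Recovery = recovered / input * 100
Substituting: Recovery = 3.8190 / 6.0640 * 100
Result: 62.9782 %


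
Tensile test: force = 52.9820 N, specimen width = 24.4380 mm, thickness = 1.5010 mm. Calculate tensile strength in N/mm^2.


Formula: TS = force / (width * thickness)
Substituting: TS = 52.9820 / (24.4380 * 1.5010)
Result: 1.4444 N/mm^2


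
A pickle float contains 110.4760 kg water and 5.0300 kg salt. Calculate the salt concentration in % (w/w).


Formula: Conc = salt / (water + salt) * 100
Substituting: Conc = 5.0300 / (110.4760 + 5.0300) * 100
Result: 4.3548 %


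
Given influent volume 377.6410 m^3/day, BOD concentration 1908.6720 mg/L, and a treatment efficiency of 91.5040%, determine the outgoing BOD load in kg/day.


Load_in = volume * conc / 1000 = 377.6410 * 1908.6720 / 1000 = 720.7928 kg/day
Removed = Load_in * eff / 100 = 720.7928 * 91.5040 / 100 = 659.5542 kg/day
Load_out = Load_in - Removed = 720.7928 - 659.5542 = 61.2386 kg/day


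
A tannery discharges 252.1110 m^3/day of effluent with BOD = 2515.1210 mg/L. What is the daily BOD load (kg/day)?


Formula: BOD_load = volume * conc / 1000
Substituting: BOD_load = 252.1110 * 2515.1210 / 1000
Result: 634.0897 kg/day


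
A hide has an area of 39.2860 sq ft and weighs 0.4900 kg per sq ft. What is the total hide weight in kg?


Formula: Weight = area * weight_per_sqft
Substituting: Weight = 39.2860 * 0.4900
Result: 19.2501 kg


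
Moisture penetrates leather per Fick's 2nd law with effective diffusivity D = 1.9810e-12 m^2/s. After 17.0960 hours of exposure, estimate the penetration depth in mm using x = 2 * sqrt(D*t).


t = 17.0960 hr * 3600 = 61545.6000 s
D * t = 1.9810e-12 * 61545.6000 = 1.2192e-07
x = 2 * sqrt(D*t) = 2 * sqrt(1.2192e-07) = 6.9835e-04 m = 0.6983 mm


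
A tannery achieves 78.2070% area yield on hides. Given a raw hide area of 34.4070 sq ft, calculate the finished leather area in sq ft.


Formula: finished = raw * yield / 100
Substituting: finished = 34.4070 * 78.2070 / 100
Result: 26.9087 sq ft


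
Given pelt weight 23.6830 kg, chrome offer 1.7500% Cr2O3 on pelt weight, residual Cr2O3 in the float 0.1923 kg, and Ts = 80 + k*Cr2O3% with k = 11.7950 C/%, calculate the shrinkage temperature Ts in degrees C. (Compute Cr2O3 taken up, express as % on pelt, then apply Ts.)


Offered = pelt * offer_pct / 100 = 23.6830 * 1.7500 / 100 = 0.4145 kg
Uptake = offered - residual = 0.4145 - 0.1923 = 0.2222 kg
Cr2O3% on pelt = uptake / pelt * 100 = 0.2222 / 23.6830 * 100 = 0.9380 %
Ts = 80 + k * Cr2O3% = 80 + 11.7950 * 0.9380 = 91.0640 C


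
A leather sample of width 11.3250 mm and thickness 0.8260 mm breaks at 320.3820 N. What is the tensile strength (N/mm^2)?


Formula: TS = force / (width * thickness)
Substituting: TS = 320.3820 / (11.3250 * 0.8260)
Result: 34.2492 N/mm^2


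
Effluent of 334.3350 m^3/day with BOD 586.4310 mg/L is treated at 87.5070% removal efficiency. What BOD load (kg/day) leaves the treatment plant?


Load_in = volume * conc / 1000 = 334.3350 * 586.4310 / 1000 = 196.0644 kg/day
Removed = Load_in * eff / 100 = 196.0644 * 87.5070 / 100 = 171.5701 kg/day
Load_out = Load_in - Removed = 196.0644 - 171.5701 = 24.4943 kg/day


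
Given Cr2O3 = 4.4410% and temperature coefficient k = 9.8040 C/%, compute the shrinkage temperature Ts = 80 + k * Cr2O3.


Formula: Ts = 80 + k * Cr2O3
Substituting: Ts = 80 + 9.8040 * 4.4410
Result: 123.5396 C


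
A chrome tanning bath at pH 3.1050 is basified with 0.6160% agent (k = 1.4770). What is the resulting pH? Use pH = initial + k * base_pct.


Formula: pH_final = pH_initial + k * base_pct
Substituting: pH_final = 3.1050 + 1.4770 * 0.6160
Result: 4.0148


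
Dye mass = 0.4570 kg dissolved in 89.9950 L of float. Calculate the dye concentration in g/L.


Formula: Conc = dye_mass(kg) / volume(L) * 1000
Substituting: Conc = 0.4570 / 89.9950 * 1000
Result: 5.0781 g/L


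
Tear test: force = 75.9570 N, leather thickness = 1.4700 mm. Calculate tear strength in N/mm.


Formula: Tear strength = force / thickness
Substituting: Tear strength = 75.9570 / 1.4700
Result: 51.6714 N/mm


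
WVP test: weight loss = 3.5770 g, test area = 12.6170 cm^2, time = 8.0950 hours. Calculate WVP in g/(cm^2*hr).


Formula: WVP = loss / (area * time)
Substituting: WVP = 3.5770 / (12.6170 * 8.0950)
Result: 0.0350224 g/(cm^2*hr)


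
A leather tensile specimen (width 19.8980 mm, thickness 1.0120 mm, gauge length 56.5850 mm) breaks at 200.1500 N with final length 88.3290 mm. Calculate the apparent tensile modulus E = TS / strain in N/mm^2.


TS = F / (w * t) = 200.1500 / (19.8980 * 1.0120) = 9.9395 N/mm^2
strain = (Lf - L0) / L0 = (88.3290 - 56.5850) / 56.5850 = 0.5610
E = TS / strain = 9.9395 / 0.5610 = 17.7176 N/mm^2


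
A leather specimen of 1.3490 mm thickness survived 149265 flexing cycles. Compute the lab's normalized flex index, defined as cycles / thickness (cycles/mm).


Formula: Index = cycles / thickness
Substituting: Index = 149265 / 1.3490
Result: 110648.6286 cycles/mm


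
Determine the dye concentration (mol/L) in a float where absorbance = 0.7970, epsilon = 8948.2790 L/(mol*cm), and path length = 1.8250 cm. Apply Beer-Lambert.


Formula: c = A / (epsilon * l)
Substituting: c = 0.7970 / (8948.2790 * 1.8250)
Result: 4.8804e-05 mol/L


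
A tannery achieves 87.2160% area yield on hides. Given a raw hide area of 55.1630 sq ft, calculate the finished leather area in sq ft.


Formula: finished = raw * yield / 100
Substituting: finished = 55.1630 * 87.2160 / 100
Result: 48.1110 sq ft


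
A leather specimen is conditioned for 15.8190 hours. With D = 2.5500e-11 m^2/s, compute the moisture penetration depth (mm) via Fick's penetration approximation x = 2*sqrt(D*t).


t = 15.8190 hr * 3600 = 56948.4000 s
D * t = 2.5500e-11 * 56948.4000 = 1.4522e-06
x = 2 * sqrt(D*t) = 2 * sqrt(1.4522e-06) = 0.00241013 m = 2.4101 mm


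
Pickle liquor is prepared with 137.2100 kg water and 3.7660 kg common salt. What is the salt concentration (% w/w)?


Formula: Conc = salt / (water + salt) * 100
Substituting: Conc = 3.7660 / (137.2100 + 3.7660) * 100
Result: 2.6714 %


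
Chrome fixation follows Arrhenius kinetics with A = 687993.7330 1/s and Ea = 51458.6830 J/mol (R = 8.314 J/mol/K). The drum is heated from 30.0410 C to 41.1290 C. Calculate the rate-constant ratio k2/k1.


T1 = 30.0410 + 273.15 = 303.1910 K; T2 = 41.1290 + 273.15 = 314.2790 K
k1 = A * exp(-Ea/(R*T1)) = 687993.7330 * exp(-51458.6830/(8.314*303.1910)) = 9.3715e-04 1/s
k2 = A * exp(-Ea/(R*T2)) = 687993.7330 * exp(-51458.6830/(8.314*314.2790)) = 0.00192576 1/s
k2/k1 = 0.00192576 / 9.3715e-04 = 2.0549


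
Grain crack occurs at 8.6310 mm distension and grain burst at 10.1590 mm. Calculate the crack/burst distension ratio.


Formula: Ratio = crack / burst
Substituting: Ratio = 8.6310 / 10.1590
Result: 0.8496


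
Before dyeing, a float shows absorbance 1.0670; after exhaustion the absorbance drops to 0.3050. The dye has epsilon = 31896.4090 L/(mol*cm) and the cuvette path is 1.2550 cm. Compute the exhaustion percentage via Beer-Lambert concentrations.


c_initial = A_i / (epsilon * l) = 1.0670 / (31896.4090 * 1.2550) = 2.6655e-05 mol/L
c_final = A_f / (epsilon * l) = 0.3050 / (31896.4090 * 1.2550) = 7.6193e-06 mol/L
Exhaustion = (c_initial - c_final) / c_initial * 100 = (2.6655e-05 - 7.6193e-06) / 2.6655e-05 * 100 = 71.4152 %


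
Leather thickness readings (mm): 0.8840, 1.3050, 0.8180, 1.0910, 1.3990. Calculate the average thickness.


Formula: Average = sum / n
Substituting: Average = 5.4970 / 5
Result: 1.0994 mm


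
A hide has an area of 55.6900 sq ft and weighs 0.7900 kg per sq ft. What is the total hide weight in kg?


Formula: Weight = area * weight_per_sqft
Substituting: Weight = 55.6900 * 0.7900
Result: 43.9951 kg


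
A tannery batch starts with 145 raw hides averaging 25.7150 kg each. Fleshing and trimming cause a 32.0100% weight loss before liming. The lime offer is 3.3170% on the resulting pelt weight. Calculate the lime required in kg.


Total_raw = N * avg_wt = 145 * 25.7150 = 3728.6750 kg
Substrate = Total_raw * (1 - loss/100) = 3728.6750 * (1 - 32.0100/100) = 2535.1261 kg
Lime = Substrate * pct / 100 = 2535.1261 * 3.3170 / 100 = 84.0901 kg


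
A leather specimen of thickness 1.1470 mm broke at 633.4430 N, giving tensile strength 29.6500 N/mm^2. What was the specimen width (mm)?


Formula: w = F / (TS * t)
Substituting: w = 633.4430 / (29.6500 * 1.1470)
Result: 18.6260 mm


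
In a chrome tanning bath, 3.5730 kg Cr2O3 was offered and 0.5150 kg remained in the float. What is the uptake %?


Formula: Uptake = (offered - residual) / offered * 100
Substituting: Uptake = (3.5730 - 0.5150) / 3.5730 * 100
Result: 85.5863 %


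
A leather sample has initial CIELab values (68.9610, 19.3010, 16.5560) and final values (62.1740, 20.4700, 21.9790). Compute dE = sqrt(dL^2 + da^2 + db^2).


dL = -6.7870, da = 1.1690, db = 5.4230
dE = sqrt((-6.7870)^2 + 1.1690^2 + 5.4230^2) = 8.7658


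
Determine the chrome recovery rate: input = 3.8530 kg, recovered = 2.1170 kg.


Formula: Recovery = recovered / input * 100
Substituting: Recovery = 2.1170 / 3.8530 * 100
Result: 54.9442 %


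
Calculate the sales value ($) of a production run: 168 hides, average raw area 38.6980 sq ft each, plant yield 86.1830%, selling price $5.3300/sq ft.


Raw_total = N * avg_area = 168 * 38.6980 = 6501.2640 sq ft
Finished = Raw_total * yield / 100 = 6501.2640 * 86.1830 / 100 = 5602.9844 sq ft
Value = Finished * price = 5602.9844 * 5.3300 = 29863.9066 $


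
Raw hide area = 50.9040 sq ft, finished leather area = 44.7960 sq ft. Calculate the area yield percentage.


Formula: Yield = finished / raw * 100
Substituting: Yield = 44.7960 / 50.9040 * 100
Result: 88.0009 %


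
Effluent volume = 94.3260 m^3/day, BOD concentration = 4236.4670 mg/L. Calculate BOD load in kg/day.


Formula: BOD_load = volume * conc / 1000
Substituting: BOD_load = 94.3260 * 4236.4670 / 1000
Result: 399.6090 kg/day


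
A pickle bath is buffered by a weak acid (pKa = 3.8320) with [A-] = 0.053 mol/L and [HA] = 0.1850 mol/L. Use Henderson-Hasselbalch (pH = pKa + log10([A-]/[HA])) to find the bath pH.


ratio = [A-] / [HA] = 0.053 / 0.1850 = 0.2865
log10(ratio) = -0.5429
pH = pKa + log10(ratio) = 3.8320 - 0.5429 = 3.2891


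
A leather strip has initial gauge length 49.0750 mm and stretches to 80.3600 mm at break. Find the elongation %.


Formula: Elongation = (Lf - L0) / L0 * 100
Substituting: Elongation = (80.3600 - 49.0750) / 49.0750 * 100
Result: 63.7494 %


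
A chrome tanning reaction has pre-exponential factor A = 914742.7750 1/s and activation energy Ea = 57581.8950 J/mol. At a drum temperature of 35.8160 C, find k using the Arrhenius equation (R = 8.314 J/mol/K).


T_K = T_C + 273.15 = 35.8160 + 273.15 = 308.9660 K
exponent = -Ea / (R * T_K) = -57581.8950 / (8.314 * 308.9660) = -22.4164
k = A * exp(exponent) = 914742.7750 * exp(-22.4164) = 1.6827e-04 1/s


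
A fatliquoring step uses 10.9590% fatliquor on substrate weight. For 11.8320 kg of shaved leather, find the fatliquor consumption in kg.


Formula: Fat = substrate * pct / 100
Substituting: Fat = 11.8320 * 10.9590 / 100
Result: 1.2967 kg


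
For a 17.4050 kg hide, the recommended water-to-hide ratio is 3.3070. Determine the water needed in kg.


Formula: Water = hide_weight * ratio
Substituting: Water = 17.4050 * 3.3070
Result: 57.5583 kg


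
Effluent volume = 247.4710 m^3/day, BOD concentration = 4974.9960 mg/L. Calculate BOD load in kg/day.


Formula: BOD_load = volume * conc / 1000
Substituting: BOD_load = 247.4710 * 4974.9960 / 1000
Result: 1231.1672 kg/day


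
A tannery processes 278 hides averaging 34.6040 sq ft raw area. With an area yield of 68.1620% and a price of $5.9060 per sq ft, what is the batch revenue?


Raw_total = N * avg_area = 278 * 34.6040 = 9619.9120 sq ft
Finished = Raw_total * yield / 100 = 9619.9120 * 68.1620 / 100 = 6557.1244 sq ft
Value = Finished * price = 6557.1244 * 5.9060 = 38726.3768 $


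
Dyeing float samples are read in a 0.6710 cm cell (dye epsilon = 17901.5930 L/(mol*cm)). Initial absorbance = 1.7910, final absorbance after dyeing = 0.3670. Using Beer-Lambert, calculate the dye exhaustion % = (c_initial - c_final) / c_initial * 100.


c_initial = A_i / (epsilon * l) = 1.7910 / (17901.5930 * 0.6710) = 1.4910e-04 mol/L
c_final = A_f / (epsilon * l) = 0.3670 / (17901.5930 * 0.6710) = 3.0553e-05 mol/L
Exhaustion = (c_initial - c_final) / c_initial * 100 = (1.4910e-04 - 3.0553e-05) / 1.4910e-04 * 100 = 79.5087 %


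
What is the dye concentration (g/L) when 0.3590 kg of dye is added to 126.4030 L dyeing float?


Formula: Conc = dye_mass(kg) / volume(L) * 1000
Substituting: Conc = 0.3590 / 126.4030 * 1000
Result: 2.8401 g/L


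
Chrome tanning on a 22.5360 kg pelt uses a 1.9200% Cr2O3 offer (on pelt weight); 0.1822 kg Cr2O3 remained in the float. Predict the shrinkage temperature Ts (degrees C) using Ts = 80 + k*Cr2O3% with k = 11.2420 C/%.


Offered = pelt * offer_pct / 100 = 22.5360 * 1.9200 / 100 = 0.4327 kg
Uptake = offered - residual = 0.4327 - 0.1822 = 0.2505 kg
Cr2O3% on pelt = uptake / pelt * 100 = 0.2505 / 22.5360 * 100 = 1.1115 %
Ts = 80 + k * Cr2O3% = 80 + 11.2420 * 1.1115 = 92.4957 C


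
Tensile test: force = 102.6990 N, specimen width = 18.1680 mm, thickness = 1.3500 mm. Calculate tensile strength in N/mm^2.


Formula: TS = force / (width * thickness)
Substituting: TS = 102.6990 / (18.1680 * 1.3500)
Result: 4.1872 N/mm^2


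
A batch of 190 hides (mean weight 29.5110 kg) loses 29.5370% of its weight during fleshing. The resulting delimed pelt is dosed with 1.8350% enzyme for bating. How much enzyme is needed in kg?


Total_raw = N * avg_wt = 190 * 29.5110 = 5607.0900 kg
Substrate = Total_raw * (1 - loss/100) = 5607.0900 * (1 - 29.5370/100) = 3950.9238 kg
Enzyme = Substrate * pct / 100 = 3950.9238 * 1.8350 / 100 = 72.4995 kg


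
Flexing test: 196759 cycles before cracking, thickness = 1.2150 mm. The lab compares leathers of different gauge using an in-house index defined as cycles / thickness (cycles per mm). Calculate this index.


Formula: Index = cycles / thickness
Substituting: Index = 196759 / 1.2150
Result: 161941.5638 cycles/mm


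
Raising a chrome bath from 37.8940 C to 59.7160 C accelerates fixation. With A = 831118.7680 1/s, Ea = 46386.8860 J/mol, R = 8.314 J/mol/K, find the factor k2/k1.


T1 = 37.8940 + 273.15 = 311.0440 K; T2 = 59.7160 + 273.15 = 332.8660 K
k1 = A * exp(-Ea/(R*T1)) = 831118.7680 * exp(-46386.8860/(8.314*311.0440)) = 0.0134735 1/s
k2 = A * exp(-Ea/(R*T2)) = 831118.7680 * exp(-46386.8860/(8.314*332.8660)) = 0.0436705 1/s
k2/k1 = 0.0436705 / 0.0134735 = 3.2412


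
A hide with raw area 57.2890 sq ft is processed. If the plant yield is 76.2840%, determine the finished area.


Formula: finished = raw * yield / 100
Substituting: finished = 57.2890 * 76.2840 / 100
Result: 43.7023 sq ft


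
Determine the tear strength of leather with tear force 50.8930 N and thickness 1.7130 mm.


Formula: Tear strength = force / thickness
Substituting: Tear strength = 50.8930 / 1.7130
Result: 29.7099 N/mm


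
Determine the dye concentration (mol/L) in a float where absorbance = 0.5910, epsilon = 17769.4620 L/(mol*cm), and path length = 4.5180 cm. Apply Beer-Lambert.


Formula: c = A / (epsilon * l)
Substituting: c = 0.5910 / (17769.4620 * 4.5180)
Result: 7.3615e-06 mol/L


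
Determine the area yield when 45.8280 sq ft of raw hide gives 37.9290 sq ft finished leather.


Formula: Yield = finished / raw * 100
Substituting: Yield = 37.9290 / 45.8280 * 100
Result: 82.7638 %


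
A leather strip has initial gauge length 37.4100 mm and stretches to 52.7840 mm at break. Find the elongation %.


Formula: Elongation = (Lf - L0) / L0 * 100
Substituting: Elongation = (52.7840 - 37.4100) / 37.4100 * 100
Result: 41.0960 %


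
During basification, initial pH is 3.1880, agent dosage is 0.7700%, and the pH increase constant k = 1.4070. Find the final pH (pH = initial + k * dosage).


Formula: pH_final = pH_initial + k * base_pct
Substituting: pH_final = 3.1880 + 1.4070 * 0.7700
Result: 4.2714


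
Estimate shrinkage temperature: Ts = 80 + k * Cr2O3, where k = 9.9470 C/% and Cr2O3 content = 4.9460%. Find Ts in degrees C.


Formula: Ts = 80 + k * Cr2O3
Substituting: Ts = 80 + 9.9470 * 4.9460
Result: 129.1979 C


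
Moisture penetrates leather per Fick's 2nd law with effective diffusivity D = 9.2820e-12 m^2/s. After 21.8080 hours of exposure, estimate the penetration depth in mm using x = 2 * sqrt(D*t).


t = 21.8080 hr * 3600 = 78508.8000 s
D * t = 9.2820e-12 * 78508.8000 = 7.2872e-07
x = 2 * sqrt(D*t) = 2 * sqrt(7.2872e-07) = 0.0017073 m = 1.7073 mm
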